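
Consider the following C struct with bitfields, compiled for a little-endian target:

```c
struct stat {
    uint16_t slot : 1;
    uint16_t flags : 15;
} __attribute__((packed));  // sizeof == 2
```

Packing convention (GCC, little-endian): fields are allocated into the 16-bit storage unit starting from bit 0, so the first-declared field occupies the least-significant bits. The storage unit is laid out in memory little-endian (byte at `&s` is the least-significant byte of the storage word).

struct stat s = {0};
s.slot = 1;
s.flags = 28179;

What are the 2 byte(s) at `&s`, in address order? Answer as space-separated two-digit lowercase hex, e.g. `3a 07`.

[0+:1] slot=1 & 0x1 = 0x1; word=0x0001
[1+:15] flags=28179 & 0x7fff = 0x6e13; word=0xdc27
word = 0xdc27 → little-endian bytes:
  [0]=0x27  [1]=0xdc

27 dc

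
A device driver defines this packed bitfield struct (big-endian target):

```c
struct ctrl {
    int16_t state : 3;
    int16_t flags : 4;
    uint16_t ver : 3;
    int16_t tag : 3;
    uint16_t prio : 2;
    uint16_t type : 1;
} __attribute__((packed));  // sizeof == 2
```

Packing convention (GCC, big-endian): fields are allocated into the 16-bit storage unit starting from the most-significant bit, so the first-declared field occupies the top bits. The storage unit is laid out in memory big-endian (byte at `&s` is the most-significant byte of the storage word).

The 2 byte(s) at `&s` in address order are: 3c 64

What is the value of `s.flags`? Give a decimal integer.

-2

[0]=0x3c [1]=0x64 (big-endian) → word 0x3c64
state [13+:3] = (word>>13) & 0x7 = 1
flags [9+:4] = (word>>9) & 0xf = 14  ←
ver [6+:3] = (word>>6) & 0x7 = 1
tag [3+:3] = (word>>3) & 0x7 = 4
prio [1+:2] = (word>>1) & 0x3 = 2
type [0+:1] = (word>>0) & 0x1 = 0
flags signed 4b, MSB=1: 14 - 16 = -2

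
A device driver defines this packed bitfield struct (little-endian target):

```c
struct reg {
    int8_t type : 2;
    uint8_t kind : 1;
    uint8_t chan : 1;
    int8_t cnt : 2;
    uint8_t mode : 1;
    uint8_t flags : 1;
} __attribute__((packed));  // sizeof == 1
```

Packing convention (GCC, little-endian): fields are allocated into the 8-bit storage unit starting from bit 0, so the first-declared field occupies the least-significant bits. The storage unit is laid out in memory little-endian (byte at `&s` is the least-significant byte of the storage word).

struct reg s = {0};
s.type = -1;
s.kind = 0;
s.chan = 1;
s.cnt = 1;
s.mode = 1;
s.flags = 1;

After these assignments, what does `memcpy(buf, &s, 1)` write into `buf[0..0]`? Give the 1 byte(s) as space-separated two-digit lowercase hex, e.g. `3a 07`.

type (2b) val=-1 bits=0x3 at bit 0: 0x03
kind (1b) val=0 bits=0x0 at bit 2: 0x03
chan (1b) val=1 bits=0x1 at bit 3: 0x0b
cnt (2b) val=1 bits=0x1 at bit 4: 0x1b
mode (1b) val=1 bits=0x1 at bit 6: 0x5b
flags (1b) val=1 bits=0x1 at bit 7: 0xdb
word = 0xdb → little-endian bytes:
  [0]=0xdb

db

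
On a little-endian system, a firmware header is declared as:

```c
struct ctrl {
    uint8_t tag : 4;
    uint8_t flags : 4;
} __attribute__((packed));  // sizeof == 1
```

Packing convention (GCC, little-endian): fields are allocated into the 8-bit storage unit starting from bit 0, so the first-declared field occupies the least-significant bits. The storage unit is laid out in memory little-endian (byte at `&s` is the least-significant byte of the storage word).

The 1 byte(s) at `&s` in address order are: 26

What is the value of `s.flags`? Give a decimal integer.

2

[0]=0x26 (little-endian) → word 0x26
tag [0+:4] = (word>>0) & 0xf = 6
flags [4+:4] = (word>>4) & 0xf = 2  ←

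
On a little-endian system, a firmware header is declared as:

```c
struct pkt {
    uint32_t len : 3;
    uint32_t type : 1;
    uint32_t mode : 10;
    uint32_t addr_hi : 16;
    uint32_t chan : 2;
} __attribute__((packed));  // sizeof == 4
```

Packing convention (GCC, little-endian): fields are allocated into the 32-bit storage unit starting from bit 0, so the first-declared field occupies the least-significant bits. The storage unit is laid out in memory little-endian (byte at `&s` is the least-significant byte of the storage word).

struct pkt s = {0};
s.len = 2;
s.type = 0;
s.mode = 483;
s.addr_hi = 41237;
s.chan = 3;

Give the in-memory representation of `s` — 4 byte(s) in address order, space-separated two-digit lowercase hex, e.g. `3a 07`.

32 5e 45 e8

[0+:3] len=2 & 0x7 = 0x2; word=0x00000002
[3+:1] type=0 & 0x1 = 0x0; word=0x00000002
[4+:10] mode=483 & 0x3ff = 0x1e3; word=0x00001e32
[14+:16] addr_hi=41237 & 0xffff = 0xa115; word=0x28455e32
[30+:2] chan=3 & 0x3 = 0x3; word=0xe8455e32
word = 0xe8455e32 → little-endian bytes:
  [0]=0x32  [1]=0x5e  [2]=0x45  [3]=0xe8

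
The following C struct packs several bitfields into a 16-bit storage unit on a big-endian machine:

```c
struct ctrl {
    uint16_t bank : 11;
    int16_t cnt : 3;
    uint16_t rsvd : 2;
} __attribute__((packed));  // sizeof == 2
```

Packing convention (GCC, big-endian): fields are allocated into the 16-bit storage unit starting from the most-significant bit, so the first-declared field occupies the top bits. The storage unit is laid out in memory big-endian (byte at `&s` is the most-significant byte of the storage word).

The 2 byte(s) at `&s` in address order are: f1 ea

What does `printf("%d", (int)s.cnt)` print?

[0]=0xf1 [1]=0xea (big-endian) → word 0xf1ea
bank [5+:11] = (word>>5) & 0x7ff = 1935
cnt [2+:3] = (word>>2) & 0x7 = 2  ←
rsvd [0+:2] = (word>>0) & 0x3 = 2
cnt signed 3b, MSB=0: value = 2

2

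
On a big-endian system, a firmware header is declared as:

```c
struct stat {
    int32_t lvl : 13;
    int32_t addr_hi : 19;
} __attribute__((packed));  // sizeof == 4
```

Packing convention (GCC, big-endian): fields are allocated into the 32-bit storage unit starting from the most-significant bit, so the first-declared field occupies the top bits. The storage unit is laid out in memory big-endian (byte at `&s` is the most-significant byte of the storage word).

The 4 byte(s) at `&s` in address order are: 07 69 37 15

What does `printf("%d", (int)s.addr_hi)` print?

79637

[0]=0x07 [1]=0x69 [2]=0x37 [3]=0x15 (big-endian) → word 0x07693715
lvl:13 @ bit 19 → (0x07693715>>19)&0x1fff = 0xed
addr_hi:19 @ bit 0 → (0x07693715>>0)&0x7ffff = 0x13715  ←
addr_hi signed 19b, MSB=0: value = 79637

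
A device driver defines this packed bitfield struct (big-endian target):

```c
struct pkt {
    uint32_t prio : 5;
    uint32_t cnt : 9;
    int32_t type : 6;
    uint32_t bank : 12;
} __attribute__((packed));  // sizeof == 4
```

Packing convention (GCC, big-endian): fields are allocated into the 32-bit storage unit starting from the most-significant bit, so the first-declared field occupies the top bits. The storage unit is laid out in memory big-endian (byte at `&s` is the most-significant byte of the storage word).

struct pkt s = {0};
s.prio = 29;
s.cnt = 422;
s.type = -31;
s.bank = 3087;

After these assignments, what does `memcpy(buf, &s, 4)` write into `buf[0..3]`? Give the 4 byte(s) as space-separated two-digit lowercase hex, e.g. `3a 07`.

[27+:5] prio=29 & 0x1f = 0x1d; word=0xe8000000
[18+:9] cnt=422 & 0x1ff = 0x1a6; word=0xee980000
[12+:6] type=-31 & 0x3f = 0x21; word=0xee9a1000
[0+:12] bank=3087 & 0xfff = 0xc0f; word=0xee9a1c0f
word = 0xee9a1c0f → big-endian bytes:
  [0]=0xee  [1]=0x9a  [2]=0x1c  [3]=0x0f

ee 9a 1c 0f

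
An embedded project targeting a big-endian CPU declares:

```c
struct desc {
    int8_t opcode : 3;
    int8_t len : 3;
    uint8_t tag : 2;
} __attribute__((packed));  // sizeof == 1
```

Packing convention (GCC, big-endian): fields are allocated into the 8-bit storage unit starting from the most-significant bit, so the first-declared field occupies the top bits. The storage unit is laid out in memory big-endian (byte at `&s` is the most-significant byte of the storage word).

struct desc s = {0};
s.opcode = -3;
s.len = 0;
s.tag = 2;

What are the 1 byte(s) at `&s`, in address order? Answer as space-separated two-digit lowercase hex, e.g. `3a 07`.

a2

opcode (3b) val=-3 bits=0x5 at bit 5: 0xa0
len (3b) val=0 bits=0x0 at bit 2: 0xa0
tag (2b) val=2 bits=0x2 at bit 0: 0xa2
word = 0xa2 → big-endian bytes:
  [0]=0xa2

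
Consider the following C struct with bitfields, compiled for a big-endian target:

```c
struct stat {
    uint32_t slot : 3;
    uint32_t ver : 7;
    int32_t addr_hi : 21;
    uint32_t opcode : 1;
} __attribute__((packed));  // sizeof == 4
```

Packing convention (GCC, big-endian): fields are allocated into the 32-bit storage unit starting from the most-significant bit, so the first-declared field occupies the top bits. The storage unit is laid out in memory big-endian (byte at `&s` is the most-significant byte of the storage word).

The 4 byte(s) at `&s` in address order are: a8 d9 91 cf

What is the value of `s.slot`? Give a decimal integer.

5

[0]=0xa8 [1]=0xd9 [2]=0x91 [3]=0xcf (big-endian) → word 0xa8d991cf
slot [29+:3] = (word>>29) & 0x7 = 5  ←
ver [22+:7] = (word>>22) & 0x7f = 35
addr_hi [1+:21] = (word>>1) & 0x1fffff = 837863
opcode [0+:1] = (word>>0) & 0x1 = 1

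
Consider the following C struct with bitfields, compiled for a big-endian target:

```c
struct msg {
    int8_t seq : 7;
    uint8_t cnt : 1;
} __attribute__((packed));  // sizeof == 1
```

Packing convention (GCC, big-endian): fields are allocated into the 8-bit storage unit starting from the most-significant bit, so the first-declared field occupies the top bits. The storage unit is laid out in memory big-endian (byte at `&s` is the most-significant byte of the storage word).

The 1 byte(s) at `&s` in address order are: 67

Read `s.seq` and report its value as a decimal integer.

[0]=0x67 (big-endian) → word 0x67
seq [1+:7] = (word>>1) & 0x7f = 51  ←
cnt [0+:1] = (word>>0) & 0x1 = 1
seq signed 7b, MSB=0: value = 51

51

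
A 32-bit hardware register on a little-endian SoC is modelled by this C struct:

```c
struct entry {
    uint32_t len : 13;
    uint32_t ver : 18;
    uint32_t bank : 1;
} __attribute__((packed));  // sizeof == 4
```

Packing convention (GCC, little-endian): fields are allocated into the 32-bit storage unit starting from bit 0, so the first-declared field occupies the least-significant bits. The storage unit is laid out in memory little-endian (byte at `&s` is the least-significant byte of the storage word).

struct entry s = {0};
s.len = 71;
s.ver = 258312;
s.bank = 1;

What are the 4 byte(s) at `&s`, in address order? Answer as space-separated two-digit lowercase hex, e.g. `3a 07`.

[0+:13] len=71 & 0x1fff = 0x47; word=0x00000047
[13+:18] ver=258312 & 0x3ffff = 0x3f108; word=0x7e210047
[31+:1] bank=1 & 0x1 = 0x1; word=0xfe210047
word = 0xfe210047 → little-endian bytes:
  [0]=0x47  [1]=0x00  [2]=0x21  [3]=0xfe

47 00 21 fe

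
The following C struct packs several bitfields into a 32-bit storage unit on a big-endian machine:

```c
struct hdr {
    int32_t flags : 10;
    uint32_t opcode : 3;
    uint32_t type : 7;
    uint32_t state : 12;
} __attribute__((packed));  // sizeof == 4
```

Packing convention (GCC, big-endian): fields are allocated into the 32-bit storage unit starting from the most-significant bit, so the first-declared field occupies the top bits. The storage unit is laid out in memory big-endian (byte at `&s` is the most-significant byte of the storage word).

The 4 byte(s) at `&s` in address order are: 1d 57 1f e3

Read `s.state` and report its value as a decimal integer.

[0]=0x1d [1]=0x57 [2]=0x1f [3]=0xe3 (big-endian) → word 0x1d571fe3
flags:10 @ bit 22 → (0x1d571fe3>>22)&0x3ff = 0x75
opcode:3 @ bit 19 → (0x1d571fe3>>19)&0x7 = 0x2
type:7 @ bit 12 → (0x1d571fe3>>12)&0x7f = 0x71
state:12 @ bit 0 → (0x1d571fe3>>0)&0xfff = 0xfe3  ←

4067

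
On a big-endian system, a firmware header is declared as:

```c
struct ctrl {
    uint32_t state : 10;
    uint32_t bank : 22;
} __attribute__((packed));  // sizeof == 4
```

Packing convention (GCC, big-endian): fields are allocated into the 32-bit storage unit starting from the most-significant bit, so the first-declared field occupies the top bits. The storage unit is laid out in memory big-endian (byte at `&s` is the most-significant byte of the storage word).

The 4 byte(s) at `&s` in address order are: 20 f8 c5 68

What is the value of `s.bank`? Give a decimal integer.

[0]=0x20 [1]=0xf8 [2]=0xc5 [3]=0x68 (big-endian) → word 0x20f8c568
state:10 @ bit 22 → (0x20f8c568>>22)&0x3ff = 0x83
bank:22 @ bit 0 → (0x20f8c568>>0)&0x3fffff = 0x38c568  ←

3720552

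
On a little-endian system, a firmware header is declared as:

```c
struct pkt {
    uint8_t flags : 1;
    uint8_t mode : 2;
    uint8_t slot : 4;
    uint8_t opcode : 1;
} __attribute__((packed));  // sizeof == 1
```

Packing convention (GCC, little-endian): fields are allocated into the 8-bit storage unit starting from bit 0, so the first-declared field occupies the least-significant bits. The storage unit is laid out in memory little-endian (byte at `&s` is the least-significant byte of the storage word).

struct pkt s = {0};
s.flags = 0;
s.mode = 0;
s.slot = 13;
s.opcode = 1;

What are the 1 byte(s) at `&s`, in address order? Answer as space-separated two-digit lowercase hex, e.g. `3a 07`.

[0+:1] flags=0 & 0x1 = 0x0; word=0x00
[1+:2] mode=0 & 0x3 = 0x0; word=0x00
[3+:4] slot=13 & 0xf = 0xd; word=0x68
[7+:1] opcode=1 & 0x1 = 0x1; word=0xe8
word = 0xe8 → little-endian bytes:
  [0]=0xe8

e8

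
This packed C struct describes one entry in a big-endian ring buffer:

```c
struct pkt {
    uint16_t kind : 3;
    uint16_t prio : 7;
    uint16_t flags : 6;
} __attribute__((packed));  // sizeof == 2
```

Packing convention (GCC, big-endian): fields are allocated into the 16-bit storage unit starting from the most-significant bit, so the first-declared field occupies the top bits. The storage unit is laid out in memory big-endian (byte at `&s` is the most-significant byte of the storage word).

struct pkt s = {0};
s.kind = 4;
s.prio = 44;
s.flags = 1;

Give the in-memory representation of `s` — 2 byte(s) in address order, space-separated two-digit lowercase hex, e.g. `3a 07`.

kind:3 = 4 → 0x4 << 13 → word 0x8000
prio:7 = 44 → 0x2c << 6 → word 0x8b00
flags:6 = 1 → 0x1 << 0 → word 0x8b01
word = 0x8b01 → big-endian bytes:
  [0]=0x8b  [1]=0x01

8b 01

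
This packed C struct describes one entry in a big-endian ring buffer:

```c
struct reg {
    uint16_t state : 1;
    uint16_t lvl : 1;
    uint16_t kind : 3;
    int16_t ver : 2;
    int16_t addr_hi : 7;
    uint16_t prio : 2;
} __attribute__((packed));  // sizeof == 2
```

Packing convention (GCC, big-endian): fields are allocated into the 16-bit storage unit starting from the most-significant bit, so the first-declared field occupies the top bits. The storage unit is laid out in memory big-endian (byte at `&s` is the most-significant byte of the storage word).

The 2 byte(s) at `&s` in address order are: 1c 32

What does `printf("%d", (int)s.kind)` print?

[0]=0x1c [1]=0x32 (big-endian) → word 0x1c32
state:1 @ bit 15 → (0x1c32>>15)&0x1 = 0x0
lvl:1 @ bit 14 → (0x1c32>>14)&0x1 = 0x0
kind:3 @ bit 11 → (0x1c32>>11)&0x7 = 0x3  ←
ver:2 @ bit 9 → (0x1c32>>9)&0x3 = 0x2
addr_hi:7 @ bit 2 → (0x1c32>>2)&0x7f = 0xc
prio:2 @ bit 0 → (0x1c32>>0)&0x3 = 0x2

3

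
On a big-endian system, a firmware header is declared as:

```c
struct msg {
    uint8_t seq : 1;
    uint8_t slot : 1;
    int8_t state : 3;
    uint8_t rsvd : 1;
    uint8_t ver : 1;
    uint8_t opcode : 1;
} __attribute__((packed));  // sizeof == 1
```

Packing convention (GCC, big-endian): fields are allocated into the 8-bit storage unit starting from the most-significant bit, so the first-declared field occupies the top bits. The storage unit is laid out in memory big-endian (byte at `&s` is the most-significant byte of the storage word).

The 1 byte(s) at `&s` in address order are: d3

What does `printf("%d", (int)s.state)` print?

2

[0]=0xd3 (big-endian) → word 0xd3
seq [7+:1] = (word>>7) & 0x1 = 1
slot [6+:1] = (word>>6) & 0x1 = 1
state [3+:3] = (word>>3) & 0x7 = 2  ←
rsvd [2+:1] = (word>>2) & 0x1 = 0
ver [1+:1] = (word>>1) & 0x1 = 1
opcode [0+:1] = (word>>0) & 0x1 = 1
state signed 3b, MSB=0: value = 2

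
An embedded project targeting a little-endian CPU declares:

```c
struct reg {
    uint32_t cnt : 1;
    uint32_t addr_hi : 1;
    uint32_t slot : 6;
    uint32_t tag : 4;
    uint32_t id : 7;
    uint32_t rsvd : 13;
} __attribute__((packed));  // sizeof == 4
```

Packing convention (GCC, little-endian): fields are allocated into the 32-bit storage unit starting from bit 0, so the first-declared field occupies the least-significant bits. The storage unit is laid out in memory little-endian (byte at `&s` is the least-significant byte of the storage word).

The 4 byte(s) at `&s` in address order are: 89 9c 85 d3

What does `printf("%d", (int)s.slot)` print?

34

[0]=0x89 [1]=0x9c [2]=0x85 [3]=0xd3 (little-endian) → word 0xd3859c89
cnt [0+:1] = (word>>0) & 0x1 = 1
addr_hi [1+:1] = (word>>1) & 0x1 = 0
slot [2+:6] = (word>>2) & 0x3f = 34  ←
tag [8+:4] = (word>>8) & 0xf = 12
id [12+:7] = (word>>12) & 0x7f = 89
rsvd [19+:13] = (word>>19) & 0x1fff = 6768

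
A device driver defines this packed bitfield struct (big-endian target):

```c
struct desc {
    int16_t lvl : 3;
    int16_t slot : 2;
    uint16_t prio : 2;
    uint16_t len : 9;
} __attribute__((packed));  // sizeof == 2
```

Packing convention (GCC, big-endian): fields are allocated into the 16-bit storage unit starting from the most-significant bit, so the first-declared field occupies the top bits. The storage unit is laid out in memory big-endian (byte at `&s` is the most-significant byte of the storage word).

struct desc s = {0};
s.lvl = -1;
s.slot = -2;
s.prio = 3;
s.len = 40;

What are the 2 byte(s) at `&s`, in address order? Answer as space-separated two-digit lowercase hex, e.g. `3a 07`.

f6 28

[13+:3] lvl=-1 & 0x7 = 0x7; word=0xe000
[11+:2] slot=-2 & 0x3 = 0x2; word=0xf000
[9+:2] prio=3 & 0x3 = 0x3; word=0xf600
[0+:9] len=40 & 0x1ff = 0x28; word=0xf628
word = 0xf628 → big-endian bytes:
  [0]=0xf6  [1]=0x28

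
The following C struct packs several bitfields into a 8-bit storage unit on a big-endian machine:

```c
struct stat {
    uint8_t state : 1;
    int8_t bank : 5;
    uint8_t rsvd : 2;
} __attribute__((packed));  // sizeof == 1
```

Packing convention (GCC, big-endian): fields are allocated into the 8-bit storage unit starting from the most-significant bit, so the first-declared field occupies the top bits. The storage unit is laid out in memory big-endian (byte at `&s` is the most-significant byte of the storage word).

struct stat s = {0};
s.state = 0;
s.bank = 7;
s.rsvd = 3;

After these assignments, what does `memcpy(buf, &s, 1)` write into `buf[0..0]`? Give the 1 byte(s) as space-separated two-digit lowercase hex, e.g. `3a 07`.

[7+:1] state=0 & 0x1 = 0x0; word=0x00
[2+:5] bank=7 & 0x1f = 0x7; word=0x1c
[0+:2] rsvd=3 & 0x3 = 0x3; word=0x1f
word = 0x1f → big-endian bytes:
  [0]=0x1f

1f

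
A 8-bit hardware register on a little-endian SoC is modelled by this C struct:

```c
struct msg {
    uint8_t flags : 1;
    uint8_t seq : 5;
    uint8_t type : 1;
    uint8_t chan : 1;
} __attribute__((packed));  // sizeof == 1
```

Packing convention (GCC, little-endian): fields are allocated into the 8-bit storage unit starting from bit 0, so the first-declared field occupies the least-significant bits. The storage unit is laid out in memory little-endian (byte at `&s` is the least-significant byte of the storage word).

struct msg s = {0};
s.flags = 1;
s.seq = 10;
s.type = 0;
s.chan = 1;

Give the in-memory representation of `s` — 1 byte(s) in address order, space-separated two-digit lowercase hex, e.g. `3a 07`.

flags (1b) val=1 bits=0x1 at bit 0: 0x01
seq (5b) val=10 bits=0xa at bit 1: 0x15
type (1b) val=0 bits=0x0 at bit 6: 0x15
chan (1b) val=1 bits=0x1 at bit 7: 0x95
word = 0x95 → little-endian bytes:
  [0]=0x95

95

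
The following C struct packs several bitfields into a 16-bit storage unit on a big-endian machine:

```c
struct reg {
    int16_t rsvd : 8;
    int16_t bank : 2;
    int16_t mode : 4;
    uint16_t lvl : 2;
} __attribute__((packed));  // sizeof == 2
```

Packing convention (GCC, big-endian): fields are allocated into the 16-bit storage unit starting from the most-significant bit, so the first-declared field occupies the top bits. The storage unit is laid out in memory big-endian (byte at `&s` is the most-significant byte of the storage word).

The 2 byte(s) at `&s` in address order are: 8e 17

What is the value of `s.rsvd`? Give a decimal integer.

[0]=0x8e [1]=0x17 (big-endian) → word 0x8e17
rsvd [8+:8] = (word>>8) & 0xff = 142  ←
bank [6+:2] = (word>>6) & 0x3 = 0
mode [2+:4] = (word>>2) & 0xf = 5
lvl [0+:2] = (word>>0) & 0x3 = 3
rsvd signed 8b, MSB=1: 142 - 256 = -114

-114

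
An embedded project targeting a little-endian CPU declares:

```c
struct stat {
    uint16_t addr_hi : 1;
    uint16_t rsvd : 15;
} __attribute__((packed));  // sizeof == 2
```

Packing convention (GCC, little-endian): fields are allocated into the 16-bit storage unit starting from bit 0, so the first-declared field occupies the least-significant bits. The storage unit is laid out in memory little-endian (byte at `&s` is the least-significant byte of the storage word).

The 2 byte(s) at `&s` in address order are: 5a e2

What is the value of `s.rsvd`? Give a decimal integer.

28973

[0]=0x5a [1]=0xe2 (little-endian) → word 0xe25a
addr_hi:1 @ bit 0 → (0xe25a>>0)&0x1 = 0x0
rsvd:15 @ bit 1 → (0xe25a>>1)&0x7fff = 0x712d  ←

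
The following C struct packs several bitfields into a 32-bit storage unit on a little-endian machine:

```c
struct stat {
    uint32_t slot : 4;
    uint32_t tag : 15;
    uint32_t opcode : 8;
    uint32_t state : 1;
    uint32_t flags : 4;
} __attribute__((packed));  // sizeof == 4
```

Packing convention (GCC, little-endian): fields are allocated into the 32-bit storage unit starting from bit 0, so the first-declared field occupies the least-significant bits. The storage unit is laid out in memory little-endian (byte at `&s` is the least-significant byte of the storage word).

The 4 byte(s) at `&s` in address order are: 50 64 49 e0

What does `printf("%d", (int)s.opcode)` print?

9

[0]=0x50 [1]=0x64 [2]=0x49 [3]=0xe0 (little-endian) → word 0xe0496450
slot:4 @ bit 0 → (0xe0496450>>0)&0xf = 0x0
tag:15 @ bit 4 → (0xe0496450>>4)&0x7fff = 0x1645
opcode:8 @ bit 19 → (0xe0496450>>19)&0xff = 0x9  ←
state:1 @ bit 27 → (0xe0496450>>27)&0x1 = 0x0
flags:4 @ bit 28 → (0xe0496450>>28)&0xf = 0xe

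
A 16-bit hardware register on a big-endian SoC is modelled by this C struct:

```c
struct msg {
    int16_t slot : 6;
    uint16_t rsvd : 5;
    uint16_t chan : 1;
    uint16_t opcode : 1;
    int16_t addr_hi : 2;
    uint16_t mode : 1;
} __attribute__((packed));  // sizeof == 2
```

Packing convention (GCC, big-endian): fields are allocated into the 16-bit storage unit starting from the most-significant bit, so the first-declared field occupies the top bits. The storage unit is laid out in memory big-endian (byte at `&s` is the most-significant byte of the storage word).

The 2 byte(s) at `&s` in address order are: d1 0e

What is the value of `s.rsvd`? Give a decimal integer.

[0]=0xd1 [1]=0x0e (big-endian) → word 0xd10e
slot:6 @ bit 10 → (0xd10e>>10)&0x3f = 0x34
rsvd:5 @ bit 5 → (0xd10e>>5)&0x1f = 0x8  ←
chan:1 @ bit 4 → (0xd10e>>4)&0x1 = 0x0
opcode:1 @ bit 3 → (0xd10e>>3)&0x1 = 0x1
addr_hi:2 @ bit 1 → (0xd10e>>1)&0x3 = 0x3
mode:1 @ bit 0 → (0xd10e>>0)&0x1 = 0x0

8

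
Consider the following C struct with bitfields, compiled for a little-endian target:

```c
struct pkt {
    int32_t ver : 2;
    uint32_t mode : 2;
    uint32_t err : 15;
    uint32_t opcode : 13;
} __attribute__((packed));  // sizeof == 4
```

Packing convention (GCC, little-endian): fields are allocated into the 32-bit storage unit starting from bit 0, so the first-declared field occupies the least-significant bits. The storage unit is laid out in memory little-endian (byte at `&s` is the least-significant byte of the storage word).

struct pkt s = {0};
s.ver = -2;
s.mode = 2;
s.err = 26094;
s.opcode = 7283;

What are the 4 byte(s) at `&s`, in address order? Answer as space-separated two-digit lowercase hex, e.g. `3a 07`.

ver:2 = -2 → 0x2 << 0 → word 0x00000002
mode:2 = 2 → 0x2 << 2 → word 0x0000000a
err:15 = 26094 → 0x65ee << 4 → word 0x00065eea
opcode:13 = 7283 → 0x1c73 << 19 → word 0xe39e5eea
word = 0xe39e5eea → little-endian bytes:
  [0]=0xea  [1]=0x5e  [2]=0x9e  [3]=0xe3

ea 5e 9e e3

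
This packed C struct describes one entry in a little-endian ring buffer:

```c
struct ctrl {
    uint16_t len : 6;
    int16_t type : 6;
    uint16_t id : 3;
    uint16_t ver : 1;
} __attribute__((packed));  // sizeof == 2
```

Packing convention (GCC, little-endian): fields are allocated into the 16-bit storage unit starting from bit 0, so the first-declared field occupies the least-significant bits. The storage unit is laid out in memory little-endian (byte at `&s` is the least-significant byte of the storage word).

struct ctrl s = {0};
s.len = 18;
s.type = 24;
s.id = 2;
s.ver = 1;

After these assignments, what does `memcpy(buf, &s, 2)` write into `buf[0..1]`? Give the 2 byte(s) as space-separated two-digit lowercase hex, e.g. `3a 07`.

len (6b) val=18 bits=0x12 at bit 0: 0x0012
type (6b) val=24 bits=0x18 at bit 6: 0x0612
id (3b) val=2 bits=0x2 at bit 12: 0x2612
ver (1b) val=1 bits=0x1 at bit 15: 0xa612
word = 0xa612 → little-endian bytes:
  [0]=0x12  [1]=0xa6

12 a6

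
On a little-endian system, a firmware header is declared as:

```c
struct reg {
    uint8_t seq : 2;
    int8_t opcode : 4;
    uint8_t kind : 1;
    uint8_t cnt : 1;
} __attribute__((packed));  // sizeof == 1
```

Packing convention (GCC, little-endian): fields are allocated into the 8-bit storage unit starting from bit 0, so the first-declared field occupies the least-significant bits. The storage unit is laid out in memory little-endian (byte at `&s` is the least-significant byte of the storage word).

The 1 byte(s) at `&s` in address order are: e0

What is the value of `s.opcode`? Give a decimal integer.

[0]=0xe0 (little-endian) → word 0xe0
seq:2 @ bit 0 → (0xe0>>0)&0x3 = 0x0
opcode:4 @ bit 2 → (0xe0>>2)&0xf = 0x8  ←
kind:1 @ bit 6 → (0xe0>>6)&0x1 = 0x1
cnt:1 @ bit 7 → (0xe0>>7)&0x1 = 0x1
opcode signed 4b, MSB=1: 8 - 16 = -8

-8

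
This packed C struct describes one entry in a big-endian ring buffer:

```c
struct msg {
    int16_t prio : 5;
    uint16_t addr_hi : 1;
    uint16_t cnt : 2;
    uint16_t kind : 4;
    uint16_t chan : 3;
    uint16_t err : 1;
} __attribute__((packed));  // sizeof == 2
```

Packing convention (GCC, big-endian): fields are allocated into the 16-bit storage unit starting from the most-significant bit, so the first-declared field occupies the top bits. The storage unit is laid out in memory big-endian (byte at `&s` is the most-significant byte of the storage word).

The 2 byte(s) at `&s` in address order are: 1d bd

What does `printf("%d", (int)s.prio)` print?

[0]=0x1d [1]=0xbd (big-endian) → word 0x1dbd
prio:5 @ bit 11 → (0x1dbd>>11)&0x1f = 0x3  ←
addr_hi:1 @ bit 10 → (0x1dbd>>10)&0x1 = 0x1
cnt:2 @ bit 8 → (0x1dbd>>8)&0x3 = 0x1
kind:4 @ bit 4 → (0x1dbd>>4)&0xf = 0xb
chan:3 @ bit 1 → (0x1dbd>>1)&0x7 = 0x6
err:1 @ bit 0 → (0x1dbd>>0)&0x1 = 0x1
prio signed 5b, MSB=0: value = 3

3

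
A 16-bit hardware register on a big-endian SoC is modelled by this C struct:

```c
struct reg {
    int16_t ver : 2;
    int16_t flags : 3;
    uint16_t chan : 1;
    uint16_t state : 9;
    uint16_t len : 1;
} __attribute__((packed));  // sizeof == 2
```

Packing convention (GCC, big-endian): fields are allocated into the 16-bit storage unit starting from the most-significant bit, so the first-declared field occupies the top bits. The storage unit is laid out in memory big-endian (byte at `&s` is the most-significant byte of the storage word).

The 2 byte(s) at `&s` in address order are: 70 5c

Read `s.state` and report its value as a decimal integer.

[0]=0x70 [1]=0x5c (big-endian) → word 0x705c
ver [14+:2] = (word>>14) & 0x3 = 1
flags [11+:3] = (word>>11) & 0x7 = 6
chan [10+:1] = (word>>10) & 0x1 = 0
state [1+:9] = (word>>1) & 0x1ff = 46  ←
len [0+:1] = (word>>0) & 0x1 = 0

46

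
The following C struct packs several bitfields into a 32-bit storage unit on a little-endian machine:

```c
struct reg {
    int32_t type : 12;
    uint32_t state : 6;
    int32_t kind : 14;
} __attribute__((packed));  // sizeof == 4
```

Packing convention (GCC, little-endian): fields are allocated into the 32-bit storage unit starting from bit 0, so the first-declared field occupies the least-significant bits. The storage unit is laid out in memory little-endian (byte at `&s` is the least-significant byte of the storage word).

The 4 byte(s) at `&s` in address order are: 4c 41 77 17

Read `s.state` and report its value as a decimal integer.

[0]=0x4c [1]=0x41 [2]=0x77 [3]=0x17 (little-endian) → word 0x1777414c
type [0+:12] = (word>>0) & 0xfff = 332
state [12+:6] = (word>>12) & 0x3f = 52  ←
kind [18+:14] = (word>>18) & 0x3fff = 1501

52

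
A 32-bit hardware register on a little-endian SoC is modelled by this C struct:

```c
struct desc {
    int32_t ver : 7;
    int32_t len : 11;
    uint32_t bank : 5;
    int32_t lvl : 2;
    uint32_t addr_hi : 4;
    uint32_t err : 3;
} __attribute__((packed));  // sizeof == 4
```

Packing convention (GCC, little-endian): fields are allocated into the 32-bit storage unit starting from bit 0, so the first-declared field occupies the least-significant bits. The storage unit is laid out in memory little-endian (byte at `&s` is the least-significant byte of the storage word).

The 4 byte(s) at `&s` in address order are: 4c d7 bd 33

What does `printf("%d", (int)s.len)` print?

[0]=0x4c [1]=0xd7 [2]=0xbd [3]=0x33 (little-endian) → word 0x33bdd74c
ver [0+:7] = (word>>0) & 0x7f = 76
len [7+:11] = (word>>7) & 0x7ff = 942  ←
bank [18+:5] = (word>>18) & 0x1f = 15
lvl [23+:2] = (word>>23) & 0x3 = 3
addr_hi [25+:4] = (word>>25) & 0xf = 9
err [29+:3] = (word>>29) & 0x7 = 1
len signed 11b, MSB=0: value = 942

942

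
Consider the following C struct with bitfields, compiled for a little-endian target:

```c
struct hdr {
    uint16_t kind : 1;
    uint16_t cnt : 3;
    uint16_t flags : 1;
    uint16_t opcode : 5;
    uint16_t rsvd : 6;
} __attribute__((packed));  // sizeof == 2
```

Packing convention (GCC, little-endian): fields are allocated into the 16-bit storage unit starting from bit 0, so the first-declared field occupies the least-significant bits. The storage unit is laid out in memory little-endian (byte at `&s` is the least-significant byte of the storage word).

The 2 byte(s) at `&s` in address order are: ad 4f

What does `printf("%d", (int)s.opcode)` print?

[0]=0xad [1]=0x4f (little-endian) → word 0x4fad
kind:1 @ bit 0 → (0x4fad>>0)&0x1 = 0x1
cnt:3 @ bit 1 → (0x4fad>>1)&0x7 = 0x6
flags:1 @ bit 4 → (0x4fad>>4)&0x1 = 0x0
opcode:5 @ bit 5 → (0x4fad>>5)&0x1f = 0x1d  ←
rsvd:6 @ bit 10 → (0x4fad>>10)&0x3f = 0x13

29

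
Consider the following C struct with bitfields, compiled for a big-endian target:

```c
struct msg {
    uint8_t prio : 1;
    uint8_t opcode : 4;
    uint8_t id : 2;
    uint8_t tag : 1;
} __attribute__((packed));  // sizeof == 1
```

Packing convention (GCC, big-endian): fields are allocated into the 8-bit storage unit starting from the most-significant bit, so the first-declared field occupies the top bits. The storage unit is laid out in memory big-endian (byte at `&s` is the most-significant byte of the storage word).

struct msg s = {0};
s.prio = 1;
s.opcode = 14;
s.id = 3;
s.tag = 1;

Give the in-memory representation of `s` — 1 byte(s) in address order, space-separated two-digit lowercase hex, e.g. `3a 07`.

f7

prio (1b) val=1 bits=0x1 at bit 7: 0x80
opcode (4b) val=14 bits=0xe at bit 3: 0xf0
id (2b) val=3 bits=0x3 at bit 1: 0xf6
tag (1b) val=1 bits=0x1 at bit 0: 0xf7
word = 0xf7 → big-endian bytes:
  [0]=0xf7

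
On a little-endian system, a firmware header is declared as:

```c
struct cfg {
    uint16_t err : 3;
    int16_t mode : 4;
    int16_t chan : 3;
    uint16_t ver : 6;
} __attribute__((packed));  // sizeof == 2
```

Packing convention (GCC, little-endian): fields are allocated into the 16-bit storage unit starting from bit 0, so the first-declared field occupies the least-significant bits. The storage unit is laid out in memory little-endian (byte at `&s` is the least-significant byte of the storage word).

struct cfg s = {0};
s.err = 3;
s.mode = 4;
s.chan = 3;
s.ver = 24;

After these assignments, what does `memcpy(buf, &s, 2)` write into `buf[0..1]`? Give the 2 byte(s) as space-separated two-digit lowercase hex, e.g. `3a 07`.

a3 61

err (3b) val=3 bits=0x3 at bit 0: 0x0003
mode (4b) val=4 bits=0x4 at bit 3: 0x0023
chan (3b) val=3 bits=0x3 at bit 7: 0x01a3
ver (6b) val=24 bits=0x18 at bit 10: 0x61a3
word = 0x61a3 → little-endian bytes:
  [0]=0xa3  [1]=0x61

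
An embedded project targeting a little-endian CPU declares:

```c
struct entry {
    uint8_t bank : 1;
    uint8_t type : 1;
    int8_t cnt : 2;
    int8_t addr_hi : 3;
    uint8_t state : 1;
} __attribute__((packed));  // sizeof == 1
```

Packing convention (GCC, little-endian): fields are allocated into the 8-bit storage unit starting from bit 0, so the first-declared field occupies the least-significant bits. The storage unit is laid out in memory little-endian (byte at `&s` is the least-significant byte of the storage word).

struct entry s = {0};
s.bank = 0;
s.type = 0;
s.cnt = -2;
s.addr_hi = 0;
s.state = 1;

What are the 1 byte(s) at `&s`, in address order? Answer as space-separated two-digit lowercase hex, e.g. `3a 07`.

bank:1 = 0 → 0x0 << 0 → word 0x00
type:1 = 0 → 0x0 << 1 → word 0x00
cnt:2 = -2 → 0x2 << 2 → word 0x08
addr_hi:3 = 0 → 0x0 << 4 → word 0x08
state:1 = 1 → 0x1 << 7 → word 0x88
word = 0x88 → little-endian bytes:
  [0]=0x88

88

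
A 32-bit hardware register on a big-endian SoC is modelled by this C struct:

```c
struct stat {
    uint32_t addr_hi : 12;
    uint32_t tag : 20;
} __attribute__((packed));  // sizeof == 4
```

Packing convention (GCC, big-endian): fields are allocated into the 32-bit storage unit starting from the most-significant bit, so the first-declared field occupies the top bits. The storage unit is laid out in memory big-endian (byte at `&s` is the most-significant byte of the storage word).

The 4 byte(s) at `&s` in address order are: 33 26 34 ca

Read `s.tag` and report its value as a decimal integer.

406730

[0]=0x33 [1]=0x26 [2]=0x34 [3]=0xca (big-endian) → word 0x332634ca
addr_hi [20+:12] = (word>>20) & 0xfff = 818
tag [0+:20] = (word>>0) & 0xfffff = 406730  ←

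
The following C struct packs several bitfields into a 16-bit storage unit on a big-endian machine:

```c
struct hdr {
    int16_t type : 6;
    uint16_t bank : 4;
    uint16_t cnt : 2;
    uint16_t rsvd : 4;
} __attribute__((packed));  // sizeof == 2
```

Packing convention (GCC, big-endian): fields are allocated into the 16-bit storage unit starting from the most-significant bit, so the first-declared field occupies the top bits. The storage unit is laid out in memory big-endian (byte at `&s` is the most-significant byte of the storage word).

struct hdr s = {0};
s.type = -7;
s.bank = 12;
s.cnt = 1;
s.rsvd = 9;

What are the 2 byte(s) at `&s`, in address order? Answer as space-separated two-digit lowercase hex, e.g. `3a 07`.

type:6 = -7 → 0x39 << 10 → word 0xe400
bank:4 = 12 → 0xc << 6 → word 0xe700
cnt:2 = 1 → 0x1 << 4 → word 0xe710
rsvd:4 = 9 → 0x9 << 0 → word 0xe719
word = 0xe719 → big-endian bytes:
  [0]=0xe7  [1]=0x19

e7 19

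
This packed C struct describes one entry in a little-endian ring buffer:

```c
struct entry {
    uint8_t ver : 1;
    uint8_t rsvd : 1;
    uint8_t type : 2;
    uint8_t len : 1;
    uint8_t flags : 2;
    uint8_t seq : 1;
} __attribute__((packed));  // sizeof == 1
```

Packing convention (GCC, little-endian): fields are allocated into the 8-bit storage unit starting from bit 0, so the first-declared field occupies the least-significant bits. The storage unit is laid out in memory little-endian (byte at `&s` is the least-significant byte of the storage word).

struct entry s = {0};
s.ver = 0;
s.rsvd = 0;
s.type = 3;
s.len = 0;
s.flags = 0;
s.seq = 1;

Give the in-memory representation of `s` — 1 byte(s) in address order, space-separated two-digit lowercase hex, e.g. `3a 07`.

ver (1b) val=0 bits=0x0 at bit 0: 0x00
rsvd (1b) val=0 bits=0x0 at bit 1: 0x00
type (2b) val=3 bits=0x3 at bit 2: 0x0c
len (1b) val=0 bits=0x0 at bit 4: 0x0c
flags (2b) val=0 bits=0x0 at bit 5: 0x0c
seq (1b) val=1 bits=0x1 at bit 7: 0x8c
word = 0x8c → little-endian bytes:
  [0]=0x8c

8c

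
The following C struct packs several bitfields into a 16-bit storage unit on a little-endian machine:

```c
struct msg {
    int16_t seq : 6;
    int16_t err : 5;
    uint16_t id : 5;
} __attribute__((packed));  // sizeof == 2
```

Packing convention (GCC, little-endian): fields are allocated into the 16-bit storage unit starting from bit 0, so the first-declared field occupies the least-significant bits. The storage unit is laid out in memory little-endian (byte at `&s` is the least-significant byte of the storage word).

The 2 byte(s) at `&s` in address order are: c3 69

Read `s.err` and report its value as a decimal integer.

[0]=0xc3 [1]=0x69 (little-endian) → word 0x69c3
seq [0+:6] = (word>>0) & 0x3f = 3
err [6+:5] = (word>>6) & 0x1f = 7  ←
id [11+:5] = (word>>11) & 0x1f = 13
err signed 5b, MSB=0: value = 7

7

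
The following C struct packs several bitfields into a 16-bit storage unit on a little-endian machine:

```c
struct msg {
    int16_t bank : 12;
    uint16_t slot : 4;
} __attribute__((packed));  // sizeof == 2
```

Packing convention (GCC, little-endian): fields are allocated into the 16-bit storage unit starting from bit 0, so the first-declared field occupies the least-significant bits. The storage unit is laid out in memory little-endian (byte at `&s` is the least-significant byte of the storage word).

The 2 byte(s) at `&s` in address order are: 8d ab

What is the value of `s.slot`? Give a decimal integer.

10

[0]=0x8d [1]=0xab (little-endian) → word 0xab8d
bank:12 @ bit 0 → (0xab8d>>0)&0xfff = 0xb8d
slot:4 @ bit 12 → (0xab8d>>12)&0xf = 0xa  ←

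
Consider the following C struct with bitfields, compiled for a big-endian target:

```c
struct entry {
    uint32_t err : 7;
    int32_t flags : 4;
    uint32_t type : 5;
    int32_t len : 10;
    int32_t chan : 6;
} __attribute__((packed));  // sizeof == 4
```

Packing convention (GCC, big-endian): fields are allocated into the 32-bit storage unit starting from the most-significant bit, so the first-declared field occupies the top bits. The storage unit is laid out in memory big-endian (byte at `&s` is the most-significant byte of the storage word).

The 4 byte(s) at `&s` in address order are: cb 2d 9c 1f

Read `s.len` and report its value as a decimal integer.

[0]=0xcb [1]=0x2d [2]=0x9c [3]=0x1f (big-endian) → word 0xcb2d9c1f
err [25+:7] = (word>>25) & 0x7f = 101
flags [21+:4] = (word>>21) & 0xf = 9
type [16+:5] = (word>>16) & 0x1f = 13
len [6+:10] = (word>>6) & 0x3ff = 624  ←
chan [0+:6] = (word>>0) & 0x3f = 31
len signed 10b, MSB=1: 624 - 1024 = -400

-400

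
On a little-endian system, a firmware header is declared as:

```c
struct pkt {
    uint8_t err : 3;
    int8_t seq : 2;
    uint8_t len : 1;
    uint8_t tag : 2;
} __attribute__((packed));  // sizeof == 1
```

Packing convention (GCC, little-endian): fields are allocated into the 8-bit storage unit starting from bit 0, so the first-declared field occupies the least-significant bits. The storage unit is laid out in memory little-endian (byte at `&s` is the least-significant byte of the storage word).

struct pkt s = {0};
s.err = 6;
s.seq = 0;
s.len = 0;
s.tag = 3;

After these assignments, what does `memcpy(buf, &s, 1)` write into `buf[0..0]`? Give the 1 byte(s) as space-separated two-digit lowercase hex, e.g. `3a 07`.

c6

[0+:3] err=6 & 0x7 = 0x6; word=0x06
[3+:2] seq=0 & 0x3 = 0x0; word=0x06
[5+:1] len=0 & 0x1 = 0x0; word=0x06
[6+:2] tag=3 & 0x3 = 0x3; word=0xc6
word = 0xc6 → little-endian bytes:
  [0]=0xc6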